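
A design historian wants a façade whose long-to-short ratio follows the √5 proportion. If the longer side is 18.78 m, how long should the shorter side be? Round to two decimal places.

8.40 m

root-5 ≈ 2.23607.
Shorter side = 18.78 ÷ 2.23607 ≈ 8.3987 → 8.40 m.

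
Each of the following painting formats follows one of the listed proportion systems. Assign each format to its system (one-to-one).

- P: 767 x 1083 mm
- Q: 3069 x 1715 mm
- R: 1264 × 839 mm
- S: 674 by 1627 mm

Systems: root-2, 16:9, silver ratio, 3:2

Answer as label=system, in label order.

P=root-2, Q=16:9, R=3:2, S=silver ratio

P = 1083/767 ≈ 1.412 → root-2 (1.414)
Q = 3069/1715 ≈ 1.790 → 16:9 (1.778)
R = 1264/839 ≈ 1.507 → 3:2 (1.500)
S = 1627/674 ≈ 2.414 → silver ratio (2.414)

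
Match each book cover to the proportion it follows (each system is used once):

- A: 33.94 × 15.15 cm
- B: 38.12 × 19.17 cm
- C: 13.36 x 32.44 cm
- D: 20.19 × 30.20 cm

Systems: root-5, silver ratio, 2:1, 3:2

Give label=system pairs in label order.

Ratios: A ≈ 2.240; B ≈ 1.989; C ≈ 2.428; D ≈ 1.496.
Targets: root-5 ≈ 2.236; silver ratio ≈ 2.414; 2:1 ≈ 2.000; 3:2 ≈ 1.500.

A=root-5, B=2:1, C=silver ratio, D=3:2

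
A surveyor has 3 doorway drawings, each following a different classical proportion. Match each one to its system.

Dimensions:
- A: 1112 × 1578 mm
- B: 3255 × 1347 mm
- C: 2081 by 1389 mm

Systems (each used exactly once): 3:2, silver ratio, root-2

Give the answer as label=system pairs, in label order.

Ratios: A ≈ 1.419; B ≈ 2.416; C ≈ 1.498.
Targets: 3:2 ≈ 1.500; silver ratio ≈ 2.414; root-2 ≈ 1.414.

A=root-2, B=silver ratio, C=3:2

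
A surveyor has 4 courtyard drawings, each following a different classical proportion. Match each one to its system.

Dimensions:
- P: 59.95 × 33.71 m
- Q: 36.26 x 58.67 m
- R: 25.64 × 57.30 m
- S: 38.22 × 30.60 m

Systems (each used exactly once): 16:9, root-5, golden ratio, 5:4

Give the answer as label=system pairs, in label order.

Ratios: P ≈ 1.778; Q ≈ 1.618; R ≈ 2.235; S ≈ 1.249.
Targets: 16:9 ≈ 1.778; root-5 ≈ 2.236; golden ratio ≈ 1.618; 5:4 ≈ 1.250.

P=16:9, Q=golden ratio, R=root-5, S=5:4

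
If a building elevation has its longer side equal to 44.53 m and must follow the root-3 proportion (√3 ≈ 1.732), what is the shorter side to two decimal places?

root-3 ≈ 1.73205.
Shorter side = 44.53 ÷ 1.73205 ≈ 25.7094 → 25.71 m.

25.71 m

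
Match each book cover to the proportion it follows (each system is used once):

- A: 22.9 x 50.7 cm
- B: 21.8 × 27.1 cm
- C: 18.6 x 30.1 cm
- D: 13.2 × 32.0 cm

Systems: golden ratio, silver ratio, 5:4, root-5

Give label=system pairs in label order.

A=root-5, B=5:4, C=golden ratio, D=silver ratio

A = 50.7/22.9 ≈ 2.214 → root-5 (2.236)
B = 27.1/21.8 ≈ 1.243 → 5:4 (1.250)
C = 30.1/18.6 ≈ 1.618 → golden ratio (1.618)
D = 32.0/13.2 ≈ 2.424 → silver ratio (2.414)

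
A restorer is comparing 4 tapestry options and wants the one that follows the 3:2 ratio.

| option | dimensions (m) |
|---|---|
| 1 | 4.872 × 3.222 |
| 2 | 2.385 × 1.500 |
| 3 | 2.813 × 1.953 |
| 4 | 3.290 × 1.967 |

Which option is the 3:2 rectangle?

1

Ratios (long/short): 1 ≈ 1.512; 2 ≈ 1.590; 3 ≈ 1.440; 4 ≈ 1.673.
3:2 ≈ 1.500; option 1 is nearest (Δ 0.012).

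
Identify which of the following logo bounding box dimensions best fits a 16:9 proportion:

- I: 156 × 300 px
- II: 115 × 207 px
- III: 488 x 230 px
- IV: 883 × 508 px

II

Target 16:9 ≈ 1.778.
I: 1.923 (Δ0.145)  II: 1.800 (Δ0.022)  III: 2.122 (Δ0.344)  IV: 1.738 (Δ0.040)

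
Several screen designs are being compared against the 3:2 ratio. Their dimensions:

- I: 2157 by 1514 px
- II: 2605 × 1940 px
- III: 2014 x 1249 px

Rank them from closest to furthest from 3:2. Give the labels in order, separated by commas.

I: 2157/1514 ≈ 1.425 → |1.425 − 1.500| = 0.075
II: 2605/1940 ≈ 1.343 → |1.343 − 1.500| = 0.157
III: 2014/1249 ≈ 1.612 → |1.612 − 1.500| = 0.112

I, III, II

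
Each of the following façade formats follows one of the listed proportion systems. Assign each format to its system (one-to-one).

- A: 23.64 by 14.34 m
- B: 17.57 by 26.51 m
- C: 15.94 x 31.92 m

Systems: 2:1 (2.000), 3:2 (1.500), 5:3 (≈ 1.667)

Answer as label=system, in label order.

A=5:3, B=3:2, C=2:1

Ratios: A ≈ 1.649; B ≈ 1.509; C ≈ 2.003.
Targets: 2:1 ≈ 2.000; 3:2 ≈ 1.500; 5:3 ≈ 1.667.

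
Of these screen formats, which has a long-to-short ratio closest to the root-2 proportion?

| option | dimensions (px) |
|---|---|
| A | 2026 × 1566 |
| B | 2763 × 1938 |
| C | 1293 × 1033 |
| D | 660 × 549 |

B

Target root-2 ≈ 1.414.
A: 1.294 (Δ0.120)  B: 1.426 (Δ0.012)  C: 1.252 (Δ0.162)  D: 1.202 (Δ0.212)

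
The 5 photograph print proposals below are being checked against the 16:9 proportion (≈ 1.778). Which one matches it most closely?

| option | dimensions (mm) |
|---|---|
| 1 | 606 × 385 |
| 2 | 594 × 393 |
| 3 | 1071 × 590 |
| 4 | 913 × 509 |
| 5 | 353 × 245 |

4

Ratios (long/short): 1 ≈ 1.574; 2 ≈ 1.511; 3 ≈ 1.815; 4 ≈ 1.794; 5 ≈ 1.441.
16:9 ≈ 1.778; option 4 is nearest (Δ 0.016).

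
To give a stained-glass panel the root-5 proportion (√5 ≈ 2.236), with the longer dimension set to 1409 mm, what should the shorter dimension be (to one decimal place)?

root-5 ≈ 2.23607.
Shorter side = 1409 ÷ 2.23607 ≈ 630.123 → 630.1 mm.

630.1 mm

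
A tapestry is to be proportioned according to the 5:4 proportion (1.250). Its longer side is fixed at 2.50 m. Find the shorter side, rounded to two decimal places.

5:4 = 1.25000.
Shorter side = 2.50 ÷ 1.25000 ≈ 2.0000 → 2.00 m.

2.00 m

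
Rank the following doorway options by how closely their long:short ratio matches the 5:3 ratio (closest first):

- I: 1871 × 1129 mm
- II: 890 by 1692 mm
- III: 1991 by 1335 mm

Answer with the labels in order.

I, III, II

Ratios: I = 1871 / 1129 ≈ 1.657; II = 1692 / 890 ≈ 1.901; III = 1991 / 1335 ≈ 1.491.
|Δ from 1.667|: I 0.010; II 0.234; III 0.176.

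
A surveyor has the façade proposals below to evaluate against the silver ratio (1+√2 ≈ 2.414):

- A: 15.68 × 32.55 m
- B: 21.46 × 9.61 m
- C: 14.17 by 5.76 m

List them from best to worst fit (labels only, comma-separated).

A: 32.55/15.68 ≈ 2.076 → |2.076 − 2.414| = 0.338
B: 21.46/9.61 ≈ 2.233 → |2.233 − 2.414| = 0.181
C: 14.17/5.76 ≈ 2.460 → |2.460 − 2.414| = 0.046

C, B, A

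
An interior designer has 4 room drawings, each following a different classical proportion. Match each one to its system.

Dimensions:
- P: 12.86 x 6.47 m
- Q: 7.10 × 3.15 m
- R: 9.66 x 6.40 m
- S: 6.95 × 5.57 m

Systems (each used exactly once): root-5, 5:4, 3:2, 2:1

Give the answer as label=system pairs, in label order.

P=2:1, Q=root-5, R=3:2, S=5:4

Ratios: P ≈ 1.988; Q ≈ 2.254; R ≈ 1.509; S ≈ 1.248.
Targets: root-5 ≈ 2.236; 5:4 ≈ 1.250; 3:2 ≈ 1.500; 2:1 ≈ 2.000.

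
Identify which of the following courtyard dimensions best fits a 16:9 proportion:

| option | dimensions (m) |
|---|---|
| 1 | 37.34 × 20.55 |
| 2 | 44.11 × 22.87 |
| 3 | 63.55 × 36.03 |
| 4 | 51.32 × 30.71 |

Ratios (long/short): 1 ≈ 1.817; 2 ≈ 1.929; 3 ≈ 1.764; 4 ≈ 1.671.
16:9 ≈ 1.778; option 3 is nearest (Δ 0.014).

3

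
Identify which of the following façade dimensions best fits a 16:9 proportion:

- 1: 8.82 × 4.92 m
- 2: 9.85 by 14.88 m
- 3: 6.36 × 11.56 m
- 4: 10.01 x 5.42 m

1

Target 16:9 ≈ 1.778.
1: 1.793 (Δ0.015)  2: 1.511 (Δ0.267)  3: 1.818 (Δ0.040)  4: 1.847 (Δ0.069)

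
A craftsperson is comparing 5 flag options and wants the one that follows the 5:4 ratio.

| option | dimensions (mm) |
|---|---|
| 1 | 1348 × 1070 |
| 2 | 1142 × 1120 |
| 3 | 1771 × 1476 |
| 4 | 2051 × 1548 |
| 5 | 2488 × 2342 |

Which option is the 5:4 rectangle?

1

Target 5:4 ≈ 1.250.
1: 1.260 (Δ0.010)  2: 1.020 (Δ0.230)  3: 1.200 (Δ0.050)  4: 1.325 (Δ0.075)  5: 1.062 (Δ0.188)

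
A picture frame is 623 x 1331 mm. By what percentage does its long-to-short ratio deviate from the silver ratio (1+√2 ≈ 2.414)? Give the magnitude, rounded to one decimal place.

Ratio = 1331 / 623 ≈ 2.1364.
Ideal silver ratio ≈ 2.4142. |2.1364 − 2.4142| / 2.4142 ≈ 11.51% → 11.5%.

11.5%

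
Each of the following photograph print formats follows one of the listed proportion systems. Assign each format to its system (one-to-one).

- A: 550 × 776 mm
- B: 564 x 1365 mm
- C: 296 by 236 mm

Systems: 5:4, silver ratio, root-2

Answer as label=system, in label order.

A = 776/550 ≈ 1.411 → root-2 (1.414)
B = 1365/564 ≈ 2.420 → silver ratio (2.414)
C = 296/236 ≈ 1.254 → 5:4 (1.250)

A=root-2, B=silver ratio, C=5:4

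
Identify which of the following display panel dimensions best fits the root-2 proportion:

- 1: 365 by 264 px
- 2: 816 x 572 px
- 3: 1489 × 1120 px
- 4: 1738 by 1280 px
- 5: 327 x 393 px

2

Ratios (long/short): 1 ≈ 1.383; 2 ≈ 1.427; 3 ≈ 1.329; 4 ≈ 1.358; 5 ≈ 1.202.
root-2 ≈ 1.414; option 2 is nearest (Δ 0.013).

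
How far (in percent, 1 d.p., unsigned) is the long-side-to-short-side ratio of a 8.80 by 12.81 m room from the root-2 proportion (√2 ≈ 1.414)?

2.9%

Ratio = 12.81 / 8.80 ≈ 1.4557.
Ideal root-2 ≈ 1.4142. |1.4557 − 1.4142| / 1.4142 ≈ 2.93% → 2.9%.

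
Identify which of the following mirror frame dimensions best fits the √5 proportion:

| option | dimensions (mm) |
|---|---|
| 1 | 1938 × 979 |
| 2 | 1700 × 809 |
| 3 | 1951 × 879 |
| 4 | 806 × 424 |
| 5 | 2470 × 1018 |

Target root-5 ≈ 2.236.
1: 1.980 (Δ0.256)  2: 2.101 (Δ0.135)  3: 2.220 (Δ0.016)  4: 1.901 (Δ0.335)  5: 2.426 (Δ0.190)

3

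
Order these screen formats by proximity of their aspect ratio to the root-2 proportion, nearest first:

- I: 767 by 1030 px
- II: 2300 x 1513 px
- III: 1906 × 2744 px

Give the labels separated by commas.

III, I, II

Ratios: I = 1030 / 767 ≈ 1.343; II = 2300 / 1513 ≈ 1.520; III = 2744 / 1906 ≈ 1.440.
|Δ from 1.414|: I 0.071; II 0.106; III 0.026.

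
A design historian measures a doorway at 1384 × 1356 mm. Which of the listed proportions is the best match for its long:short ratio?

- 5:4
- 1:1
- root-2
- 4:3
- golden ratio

1:1

Ratio = 1384 / 1356 ≈ 1.021.
Distances: 5:4 1.250 (Δ 0.229); 1:1 1.000 (Δ 0.021); root-2 1.414 (Δ 0.393); 4:3 1.333 (Δ 0.312); golden ratio 1.618 (Δ 0.597).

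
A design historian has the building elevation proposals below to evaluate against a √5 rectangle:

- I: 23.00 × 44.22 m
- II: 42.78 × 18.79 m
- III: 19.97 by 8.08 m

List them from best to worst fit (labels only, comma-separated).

II, III, I

Ratios: I = 44.22 / 23.00 ≈ 1.923; II = 42.78 / 18.79 ≈ 2.277; III = 19.97 / 8.08 ≈ 2.472.
|Δ from 2.236|: I 0.313; II 0.041; III 0.236.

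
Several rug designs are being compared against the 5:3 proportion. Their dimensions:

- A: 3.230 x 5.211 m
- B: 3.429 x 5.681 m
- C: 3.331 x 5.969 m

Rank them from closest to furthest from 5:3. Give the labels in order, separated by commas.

B, A, C

Ratios: A = 5.211 / 3.230 ≈ 1.613; B = 5.681 / 3.429 ≈ 1.657; C = 5.969 / 3.331 ≈ 1.792.
|Δ from 1.667|: A 0.054; B 0.010; C 0.125.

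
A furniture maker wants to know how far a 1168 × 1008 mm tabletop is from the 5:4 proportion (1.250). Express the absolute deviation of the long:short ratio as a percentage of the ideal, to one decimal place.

Ratio = 1168 / 1008 ≈ 1.1587.
Ideal 5:4 = 1.2500. |1.1587 − 1.2500| / 1.2500 ≈ 7.30% → 7.3%.

7.3%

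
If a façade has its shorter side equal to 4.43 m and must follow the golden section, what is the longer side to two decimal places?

golden ratio ≈ 1.61803.
Longer side = 4.43 × 1.61803 ≈ 7.1679 → 7.17 m.

7.17 m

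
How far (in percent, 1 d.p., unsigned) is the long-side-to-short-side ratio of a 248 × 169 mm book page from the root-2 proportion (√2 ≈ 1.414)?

3.8%

Ratio = 248 / 169 ≈ 1.4675.
Ideal root-2 ≈ 1.4142. |1.4675 − 1.4142| / 1.4142 ≈ 3.77% → 3.8%.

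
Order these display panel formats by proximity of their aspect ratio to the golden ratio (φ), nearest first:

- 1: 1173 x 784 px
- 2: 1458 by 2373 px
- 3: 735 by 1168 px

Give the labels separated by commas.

2, 3, 1

Ratios: 1 = 1173 / 784 ≈ 1.496; 2 = 2373 / 1458 ≈ 1.628; 3 = 1168 / 735 ≈ 1.589.
|Δ from 1.618|: 1 0.122; 2 0.010; 3 0.029.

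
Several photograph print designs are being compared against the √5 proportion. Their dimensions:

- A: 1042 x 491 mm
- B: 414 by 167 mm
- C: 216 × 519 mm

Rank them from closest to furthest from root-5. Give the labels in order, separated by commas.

Ratios: A = 1042 / 491 ≈ 2.122; B = 414 / 167 ≈ 2.479; C = 519 / 216 ≈ 2.403.
|Δ from 2.236|: A 0.114; B 0.243; C 0.167.

A, C, B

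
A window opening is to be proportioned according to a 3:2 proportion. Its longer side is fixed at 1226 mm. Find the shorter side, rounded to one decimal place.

817.3 mm

3:2 = 1.50000.
Shorter side = 1226 ÷ 1.50000 ≈ 817.333 → 817.3 mm.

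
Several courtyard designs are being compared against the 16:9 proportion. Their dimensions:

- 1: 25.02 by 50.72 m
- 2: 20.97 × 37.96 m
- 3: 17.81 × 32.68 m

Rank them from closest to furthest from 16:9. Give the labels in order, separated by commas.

Ratios: 1 = 50.72 / 25.02 ≈ 2.027; 2 = 37.96 / 20.97 ≈ 1.810; 3 = 32.68 / 17.81 ≈ 1.835.
|Δ from 1.778|: 1 0.249; 2 0.032; 3 0.057.

2, 3, 1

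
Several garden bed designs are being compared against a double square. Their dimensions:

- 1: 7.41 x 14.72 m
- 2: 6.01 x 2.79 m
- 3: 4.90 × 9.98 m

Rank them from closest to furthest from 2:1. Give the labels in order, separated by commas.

1, 3, 2

1: 14.72/7.41 ≈ 1.987 → |1.987 − 2.000| = 0.013
2: 6.01/2.79 ≈ 2.154 → |2.154 − 2.000| = 0.154
3: 9.98/4.90 ≈ 2.037 → |2.037 − 2.000| = 0.037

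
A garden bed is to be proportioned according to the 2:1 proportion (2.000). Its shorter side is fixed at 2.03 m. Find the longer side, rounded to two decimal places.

2:1 = 2.00000.
Longer side = 2.03 × 2.00000 ≈ 4.0600 → 4.06 m.

4.06 m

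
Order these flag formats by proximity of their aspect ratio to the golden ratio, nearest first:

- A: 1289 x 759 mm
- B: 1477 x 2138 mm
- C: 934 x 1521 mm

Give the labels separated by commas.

C, A, B

A: 1289/759 ≈ 1.698 → |1.698 − 1.618| = 0.080
B: 2138/1477 ≈ 1.448 → |1.448 − 1.618| = 0.170
C: 1521/934 ≈ 1.628 → |1.628 − 1.618| = 0.010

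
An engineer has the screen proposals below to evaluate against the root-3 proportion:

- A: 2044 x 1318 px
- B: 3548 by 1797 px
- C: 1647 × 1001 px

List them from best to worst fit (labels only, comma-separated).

Ratios: A = 2044 / 1318 ≈ 1.551; B = 3548 / 1797 ≈ 1.974; C = 1647 / 1001 ≈ 1.645.
|Δ from 1.732|: A 0.181; B 0.242; C 0.087.

C, A, B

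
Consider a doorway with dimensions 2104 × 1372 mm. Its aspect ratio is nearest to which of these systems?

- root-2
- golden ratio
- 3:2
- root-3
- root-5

2104/1372 ≈ 1.534. Nearest candidates are 3:2 (1.500, off by 0.034) and golden ratio (1.618, off by 0.084).

3:2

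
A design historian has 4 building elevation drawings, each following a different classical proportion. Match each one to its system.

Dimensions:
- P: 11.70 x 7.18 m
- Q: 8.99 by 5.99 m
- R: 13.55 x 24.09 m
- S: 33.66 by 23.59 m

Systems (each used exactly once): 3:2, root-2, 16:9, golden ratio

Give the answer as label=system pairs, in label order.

P = 11.70/7.18 ≈ 1.630 → golden ratio (1.618)
Q = 8.99/5.99 ≈ 1.501 → 3:2 (1.500)
R = 24.09/13.55 ≈ 1.778 → 16:9 (1.778)
S = 33.66/23.59 ≈ 1.427 → root-2 (1.414)

P=golden ratio, Q=3:2, R=16:9, S=root-2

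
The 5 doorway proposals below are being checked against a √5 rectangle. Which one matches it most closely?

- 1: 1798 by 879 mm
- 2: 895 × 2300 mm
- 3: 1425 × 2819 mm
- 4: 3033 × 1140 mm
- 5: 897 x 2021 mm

5

Target root-5 ≈ 2.236.
1: 2.046 (Δ0.190)  2: 2.570 (Δ0.334)  3: 1.978 (Δ0.258)  4: 2.661 (Δ0.425)  5: 2.253 (Δ0.017)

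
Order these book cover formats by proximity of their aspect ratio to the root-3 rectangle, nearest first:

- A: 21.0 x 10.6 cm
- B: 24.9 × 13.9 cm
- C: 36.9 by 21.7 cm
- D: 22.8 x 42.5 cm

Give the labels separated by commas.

C, B, D, A

Ratios: A = 21.0 / 10.6 ≈ 1.981; B = 24.9 / 13.9 ≈ 1.791; C = 36.9 / 21.7 ≈ 1.700; D = 42.5 / 22.8 ≈ 1.864.
|Δ from 1.732|: A 0.249; B 0.059; C 0.032; D 0.132.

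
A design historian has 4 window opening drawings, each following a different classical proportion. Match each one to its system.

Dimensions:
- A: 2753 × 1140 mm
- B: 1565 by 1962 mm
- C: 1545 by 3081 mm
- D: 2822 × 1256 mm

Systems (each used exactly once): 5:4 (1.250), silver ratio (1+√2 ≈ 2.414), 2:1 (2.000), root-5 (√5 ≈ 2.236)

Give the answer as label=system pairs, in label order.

A = 2753/1140 ≈ 2.415 → silver ratio (2.414)
B = 1962/1565 ≈ 1.254 → 5:4 (1.250)
C = 3081/1545 ≈ 1.994 → 2:1 (2.000)
D = 2822/1256 ≈ 2.247 → root-5 (2.236)

A=silver ratio, B=5:4, C=2:1, D=root-5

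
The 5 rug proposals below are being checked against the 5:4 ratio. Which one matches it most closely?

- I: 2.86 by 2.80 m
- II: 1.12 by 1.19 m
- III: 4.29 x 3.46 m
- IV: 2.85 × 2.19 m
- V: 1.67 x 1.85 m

Target 5:4 ≈ 1.250.
I: 1.021 (Δ0.229)  II: 1.062 (Δ0.188)  III: 1.240 (Δ0.010)  IV: 1.301 (Δ0.051)  V: 1.108 (Δ0.142)

III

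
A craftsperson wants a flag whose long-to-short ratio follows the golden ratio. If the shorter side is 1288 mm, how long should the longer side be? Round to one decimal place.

2084.0 mm

golden ratio ≈ 1.61803.
Longer side = 1288 × 1.61803 ≈ 2084.023 → 2084.0 mm.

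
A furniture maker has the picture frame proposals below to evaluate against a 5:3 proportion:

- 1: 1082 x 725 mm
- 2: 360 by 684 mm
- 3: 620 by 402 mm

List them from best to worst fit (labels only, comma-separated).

Ratios: 1 = 1082 / 725 ≈ 1.492; 2 = 684 / 360 ≈ 1.900; 3 = 620 / 402 ≈ 1.542.
|Δ from 1.667|: 1 0.175; 2 0.233; 3 0.125.

3, 1, 2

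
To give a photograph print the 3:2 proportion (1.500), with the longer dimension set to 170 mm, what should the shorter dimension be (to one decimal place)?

3:2 = 1.50000.
Shorter side = 170 ÷ 1.50000 ≈ 113.333 → 113.3 mm.

113.3 mm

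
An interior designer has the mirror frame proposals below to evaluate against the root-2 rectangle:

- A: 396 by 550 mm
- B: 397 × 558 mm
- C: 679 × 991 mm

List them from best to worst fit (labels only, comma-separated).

Ratios: A = 550 / 396 ≈ 1.389; B = 558 / 397 ≈ 1.406; C = 991 / 679 ≈ 1.459.
|Δ from 1.414|: A 0.025; B 0.008; C 0.045.

B, A, C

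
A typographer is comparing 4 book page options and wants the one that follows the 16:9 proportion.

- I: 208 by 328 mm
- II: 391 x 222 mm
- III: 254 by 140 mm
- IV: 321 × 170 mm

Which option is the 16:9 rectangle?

II

Target 16:9 ≈ 1.778.
I: 1.577 (Δ0.201)  II: 1.761 (Δ0.017)  III: 1.814 (Δ0.036)  IV: 1.888 (Δ0.110)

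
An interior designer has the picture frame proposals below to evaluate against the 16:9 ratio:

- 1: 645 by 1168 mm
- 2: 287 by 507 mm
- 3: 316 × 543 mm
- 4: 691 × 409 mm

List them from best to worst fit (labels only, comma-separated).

Ratios: 1 = 1168 / 645 ≈ 1.811; 2 = 507 / 287 ≈ 1.767; 3 = 543 / 316 ≈ 1.718; 4 = 691 / 409 ≈ 1.689.
|Δ from 1.778|: 1 0.033; 2 0.011; 3 0.060; 4 0.089.

2, 1, 3, 4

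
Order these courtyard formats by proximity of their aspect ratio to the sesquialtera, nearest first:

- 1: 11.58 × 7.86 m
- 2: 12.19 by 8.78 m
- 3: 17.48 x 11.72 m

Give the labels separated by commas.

Ratios: 1 = 11.58 / 7.86 ≈ 1.473; 2 = 12.19 / 8.78 ≈ 1.388; 3 = 17.48 / 11.72 ≈ 1.491.
|Δ from 1.500|: 1 0.027; 2 0.112; 3 0.009.

3, 1, 2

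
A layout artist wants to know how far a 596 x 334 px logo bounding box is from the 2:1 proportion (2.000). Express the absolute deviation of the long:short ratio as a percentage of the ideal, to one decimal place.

Ratio = 596 / 334 ≈ 1.7844.
Ideal 2:1 = 2.0000. |1.7844 − 2.0000| / 2.0000 ≈ 10.78% → 10.8%.

10.8%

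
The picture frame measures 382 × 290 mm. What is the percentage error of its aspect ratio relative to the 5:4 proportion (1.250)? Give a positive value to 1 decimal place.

5.4%

Ratio = 382 / 290 ≈ 1.3172.
Ideal 5:4 = 1.2500. |1.3172 − 1.2500| / 1.2500 ≈ 5.38% → 5.4%.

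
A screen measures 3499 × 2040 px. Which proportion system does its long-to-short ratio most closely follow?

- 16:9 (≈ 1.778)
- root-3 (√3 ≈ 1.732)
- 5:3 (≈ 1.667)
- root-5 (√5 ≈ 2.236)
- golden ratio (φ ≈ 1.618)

root-3

3499/2040 ≈ 1.715. Nearest candidates are root-3 (1.732, off by 0.017) and 5:3 (1.667, off by 0.048).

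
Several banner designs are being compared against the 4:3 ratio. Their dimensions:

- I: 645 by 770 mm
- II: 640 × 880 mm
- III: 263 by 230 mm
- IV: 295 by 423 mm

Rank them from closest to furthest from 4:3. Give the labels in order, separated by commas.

II, IV, I, III

Ratios: I = 770 / 645 ≈ 1.194; II = 880 / 640 ≈ 1.375; III = 263 / 230 ≈ 1.143; IV = 423 / 295 ≈ 1.434.
|Δ from 1.333|: I 0.139; II 0.042; III 0.190; IV 0.101.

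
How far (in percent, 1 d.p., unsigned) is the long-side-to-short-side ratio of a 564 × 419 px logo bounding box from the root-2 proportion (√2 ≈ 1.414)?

Ratio = 564 / 419 ≈ 1.3461.
Ideal root-2 ≈ 1.4142. |1.3461 − 1.4142| / 1.4142 ≈ 4.82% → 4.8%.

4.8%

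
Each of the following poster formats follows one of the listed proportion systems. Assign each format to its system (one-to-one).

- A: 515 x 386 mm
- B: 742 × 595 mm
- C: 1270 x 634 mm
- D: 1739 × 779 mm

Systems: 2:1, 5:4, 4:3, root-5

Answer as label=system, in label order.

A=4:3, B=5:4, C=2:1, D=root-5

A = 515/386 ≈ 1.334 → 4:3 (1.333)
B = 742/595 ≈ 1.247 → 5:4 (1.250)
C = 1270/634 ≈ 2.003 → 2:1 (2.000)
D = 1739/779 ≈ 2.232 → root-5 (2.236)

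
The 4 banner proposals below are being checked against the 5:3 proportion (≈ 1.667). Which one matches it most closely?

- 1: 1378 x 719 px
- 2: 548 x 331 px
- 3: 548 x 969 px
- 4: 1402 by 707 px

Target 5:3 ≈ 1.667.
1: 1.917 (Δ0.250)  2: 1.656 (Δ0.011)  3: 1.768 (Δ0.101)  4: 1.983 (Δ0.316)

2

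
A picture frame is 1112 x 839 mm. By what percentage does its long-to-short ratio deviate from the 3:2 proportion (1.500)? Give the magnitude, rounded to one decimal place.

Ratio = 1112 / 839 ≈ 1.3254.
Ideal 3:2 = 1.5000. |1.3254 − 1.5000| / 1.5000 ≈ 11.64% → 11.6%.

11.6%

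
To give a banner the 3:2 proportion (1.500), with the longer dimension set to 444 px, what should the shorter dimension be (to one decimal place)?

3:2 = 1.50000.
Shorter side = 444 ÷ 1.50000 ≈ 296.000 → 296.0 px.

296.0 px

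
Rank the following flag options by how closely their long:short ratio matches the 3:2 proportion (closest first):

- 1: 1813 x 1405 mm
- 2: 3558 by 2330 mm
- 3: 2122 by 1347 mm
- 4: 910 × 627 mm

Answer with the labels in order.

2, 4, 3, 1

Ratios: 1 = 1813 / 1405 ≈ 1.290; 2 = 3558 / 2330 ≈ 1.527; 3 = 2122 / 1347 ≈ 1.575; 4 = 910 / 627 ≈ 1.451.
|Δ from 1.500|: 1 0.210; 2 0.027; 3 0.075; 4 0.049.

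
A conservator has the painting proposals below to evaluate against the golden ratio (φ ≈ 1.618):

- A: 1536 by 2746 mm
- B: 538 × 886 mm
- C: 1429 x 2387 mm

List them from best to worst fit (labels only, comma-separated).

B, C, A

Ratios: A = 2746 / 1536 ≈ 1.788; B = 886 / 538 ≈ 1.647; C = 2387 / 1429 ≈ 1.670.
|Δ from 1.618|: A 0.170; B 0.029; C 0.052.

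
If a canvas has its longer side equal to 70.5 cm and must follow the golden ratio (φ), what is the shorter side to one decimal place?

golden ratio ≈ 1.61803.
Shorter side = 70.5 ÷ 1.61803 ≈ 43.572 → 43.6 cm.

43.6 cm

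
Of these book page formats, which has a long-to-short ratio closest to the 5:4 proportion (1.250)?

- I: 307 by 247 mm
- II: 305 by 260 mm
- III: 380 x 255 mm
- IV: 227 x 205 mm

I

Ratios (long/short): I ≈ 1.243; II ≈ 1.173; III ≈ 1.490; IV ≈ 1.107.
5:4 ≈ 1.250; option I is nearest (Δ 0.007).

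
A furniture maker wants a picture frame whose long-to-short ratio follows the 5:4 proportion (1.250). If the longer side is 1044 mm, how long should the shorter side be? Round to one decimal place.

5:4 = 1.25000.
Shorter side = 1044 ÷ 1.25000 ≈ 835.200 → 835.2 mm.

835.2 mm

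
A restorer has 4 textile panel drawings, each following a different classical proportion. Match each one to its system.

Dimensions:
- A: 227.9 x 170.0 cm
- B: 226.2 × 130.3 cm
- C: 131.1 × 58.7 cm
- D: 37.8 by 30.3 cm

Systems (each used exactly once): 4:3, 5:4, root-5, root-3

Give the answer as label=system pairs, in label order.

Ratios: A ≈ 1.341; B ≈ 1.736; C ≈ 2.233; D ≈ 1.248.
Targets: 4:3 ≈ 1.333; 5:4 ≈ 1.250; root-5 ≈ 2.236; root-3 ≈ 1.732.

A=4:3, B=root-3, C=root-5, D=5:4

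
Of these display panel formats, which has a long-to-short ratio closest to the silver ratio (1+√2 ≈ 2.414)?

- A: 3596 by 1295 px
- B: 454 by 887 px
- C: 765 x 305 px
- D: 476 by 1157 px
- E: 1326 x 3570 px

D

Target silver ratio ≈ 2.414.
A: 2.777 (Δ0.363)  B: 1.954 (Δ0.460)  C: 2.508 (Δ0.094)  D: 2.431 (Δ0.017)  E: 2.692 (Δ0.278)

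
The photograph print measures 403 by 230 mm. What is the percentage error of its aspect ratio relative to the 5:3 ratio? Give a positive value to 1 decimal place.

5.1%

Ratio = 403 / 230 ≈ 1.7522.
Ideal 5:3 ≈ 1.6667. |1.7522 − 1.6667| / 1.6667 ≈ 5.13% → 5.1%.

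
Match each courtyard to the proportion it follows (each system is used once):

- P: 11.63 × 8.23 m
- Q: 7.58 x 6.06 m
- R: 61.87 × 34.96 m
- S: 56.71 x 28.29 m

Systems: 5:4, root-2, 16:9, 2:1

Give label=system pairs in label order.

Ratios: P ≈ 1.413; Q ≈ 1.251; R ≈ 1.770; S ≈ 2.005.
Targets: 5:4 ≈ 1.250; root-2 ≈ 1.414; 16:9 ≈ 1.778; 2:1 ≈ 2.000.

P=root-2, Q=5:4, R=16:9, S=2:1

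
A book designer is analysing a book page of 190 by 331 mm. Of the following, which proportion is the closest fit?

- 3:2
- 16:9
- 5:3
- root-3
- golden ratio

root-3

331/190 ≈ 1.742. Nearest candidates are root-3 (1.732, off by 0.010) and 16:9 (1.778, off by 0.036).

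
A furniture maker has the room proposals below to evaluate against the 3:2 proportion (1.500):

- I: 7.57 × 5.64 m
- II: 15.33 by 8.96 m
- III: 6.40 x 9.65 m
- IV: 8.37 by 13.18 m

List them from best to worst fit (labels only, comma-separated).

III, IV, I, II

Ratios: I = 7.57 / 5.64 ≈ 1.342; II = 15.33 / 8.96 ≈ 1.711; III = 9.65 / 6.40 ≈ 1.508; IV = 13.18 / 8.37 ≈ 1.575.
|Δ from 1.500|: I 0.158; II 0.211; III 0.008; IV 0.075.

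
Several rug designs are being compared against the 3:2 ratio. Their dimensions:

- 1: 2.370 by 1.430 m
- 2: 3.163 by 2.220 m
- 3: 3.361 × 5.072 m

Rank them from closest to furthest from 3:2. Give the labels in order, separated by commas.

1: 2.370/1.430 ≈ 1.657 → |1.657 − 1.500| = 0.157
2: 3.163/2.220 ≈ 1.425 → |1.425 − 1.500| = 0.075
3: 5.072/3.361 ≈ 1.509 → |1.509 − 1.500| = 0.009

3, 2, 1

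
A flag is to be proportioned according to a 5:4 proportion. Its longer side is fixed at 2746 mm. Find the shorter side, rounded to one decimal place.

2196.8 mm

5:4 = 1.25000.
Shorter side = 2746 ÷ 1.25000 ≈ 2196.800 → 2196.8 mm.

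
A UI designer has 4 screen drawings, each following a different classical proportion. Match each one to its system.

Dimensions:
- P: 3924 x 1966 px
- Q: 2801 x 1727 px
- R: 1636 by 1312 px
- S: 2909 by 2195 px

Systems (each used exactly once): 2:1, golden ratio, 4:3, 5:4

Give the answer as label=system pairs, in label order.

P = 3924/1966 ≈ 1.996 → 2:1 (2.000)
Q = 2801/1727 ≈ 1.622 → golden ratio (1.618)
R = 1636/1312 ≈ 1.247 → 5:4 (1.250)
S = 2909/2195 ≈ 1.325 → 4:3 (1.333)

P=2:1, Q=golden ratio, R=5:4, S=4:3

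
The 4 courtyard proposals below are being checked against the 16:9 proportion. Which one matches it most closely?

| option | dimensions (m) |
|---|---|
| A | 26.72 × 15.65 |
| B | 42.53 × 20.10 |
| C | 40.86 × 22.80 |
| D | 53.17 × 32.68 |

Target 16:9 ≈ 1.778.
A: 1.707 (Δ0.071)  B: 2.116 (Δ0.338)  C: 1.792 (Δ0.014)  D: 1.627 (Δ0.151)

C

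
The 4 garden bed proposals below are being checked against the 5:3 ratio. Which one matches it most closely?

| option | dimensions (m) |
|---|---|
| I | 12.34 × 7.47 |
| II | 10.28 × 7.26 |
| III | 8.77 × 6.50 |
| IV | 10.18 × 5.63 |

I

Target 5:3 ≈ 1.667.
I: 1.652 (Δ0.015)  II: 1.416 (Δ0.251)  III: 1.349 (Δ0.318)  IV: 1.808 (Δ0.141)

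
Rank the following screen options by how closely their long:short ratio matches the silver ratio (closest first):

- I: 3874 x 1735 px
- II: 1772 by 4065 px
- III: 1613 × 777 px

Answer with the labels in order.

II, I, III

Ratios: I = 3874 / 1735 ≈ 2.233; II = 4065 / 1772 ≈ 2.294; III = 1613 / 777 ≈ 2.076.
|Δ from 2.414|: I 0.181; II 0.120; III 0.338.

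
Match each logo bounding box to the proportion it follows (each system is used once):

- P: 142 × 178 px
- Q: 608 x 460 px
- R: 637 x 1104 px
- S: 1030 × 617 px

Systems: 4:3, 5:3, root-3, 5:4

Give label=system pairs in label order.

P=5:4, Q=4:3, R=root-3, S=5:3

P = 178/142 ≈ 1.254 → 5:4 (1.250)
Q = 608/460 ≈ 1.322 → 4:3 (1.333)
R = 1104/637 ≈ 1.733 → root-3 (1.732)
S = 1030/617 ≈ 1.669 → 5:3 (1.667)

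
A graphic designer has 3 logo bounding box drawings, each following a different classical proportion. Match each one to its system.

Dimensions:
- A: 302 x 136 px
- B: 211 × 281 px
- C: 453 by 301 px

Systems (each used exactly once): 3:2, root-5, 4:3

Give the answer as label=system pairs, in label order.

Ratios: A ≈ 2.221; B ≈ 1.332; C ≈ 1.505.
Targets: 3:2 ≈ 1.500; root-5 ≈ 2.236; 4:3 ≈ 1.333.

A=root-5, B=4:3, C=3:2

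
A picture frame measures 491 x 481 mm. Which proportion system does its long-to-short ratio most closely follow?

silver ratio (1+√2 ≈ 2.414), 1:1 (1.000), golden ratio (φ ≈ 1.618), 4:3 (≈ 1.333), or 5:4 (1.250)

Ratio = 491 / 481 ≈ 1.021.
Distances: silver ratio 2.414 (Δ 1.393); 1:1 1.000 (Δ 0.021); golden ratio 1.618 (Δ 0.597); 4:3 1.333 (Δ 0.312); 5:4 1.250 (Δ 0.229).

1:1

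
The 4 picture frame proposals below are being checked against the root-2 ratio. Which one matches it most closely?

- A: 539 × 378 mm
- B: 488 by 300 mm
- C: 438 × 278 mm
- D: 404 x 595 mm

A

Ratios (long/short): A ≈ 1.426; B ≈ 1.627; C ≈ 1.576; D ≈ 1.473.
root-2 ≈ 1.414; option A is nearest (Δ 0.012).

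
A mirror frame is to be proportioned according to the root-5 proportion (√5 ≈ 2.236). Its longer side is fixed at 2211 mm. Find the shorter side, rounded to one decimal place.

root-5 ≈ 2.23607.
Shorter side = 2211 ÷ 2.23607 ≈ 988.788 → 988.8 mm.

988.8 mm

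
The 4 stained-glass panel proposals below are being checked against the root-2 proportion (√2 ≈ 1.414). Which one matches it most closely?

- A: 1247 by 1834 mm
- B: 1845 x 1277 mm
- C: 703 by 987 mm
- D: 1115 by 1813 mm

Ratios (long/short): A ≈ 1.471; B ≈ 1.445; C ≈ 1.404; D ≈ 1.626.
root-2 ≈ 1.414; option C is nearest (Δ 0.010).

C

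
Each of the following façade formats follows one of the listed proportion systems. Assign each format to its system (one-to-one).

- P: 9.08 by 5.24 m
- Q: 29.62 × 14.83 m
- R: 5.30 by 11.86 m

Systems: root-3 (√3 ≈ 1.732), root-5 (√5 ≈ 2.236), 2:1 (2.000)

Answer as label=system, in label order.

P=root-3, Q=2:1, R=root-5

Ratios: P ≈ 1.733; Q ≈ 1.997; R ≈ 2.238.
Targets: root-3 ≈ 1.732; root-5 ≈ 2.236; 2:1 ≈ 2.000.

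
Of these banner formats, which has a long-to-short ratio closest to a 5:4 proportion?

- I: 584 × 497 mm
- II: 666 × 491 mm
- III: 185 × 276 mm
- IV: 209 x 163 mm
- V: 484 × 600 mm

Ratios (long/short): I ≈ 1.175; II ≈ 1.356; III ≈ 1.492; IV ≈ 1.282; V ≈ 1.240.
5:4 ≈ 1.250; option V is nearest (Δ 0.010).

V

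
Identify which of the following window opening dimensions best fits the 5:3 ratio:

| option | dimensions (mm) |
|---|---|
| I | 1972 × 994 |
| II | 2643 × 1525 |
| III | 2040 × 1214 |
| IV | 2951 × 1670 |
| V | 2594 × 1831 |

Ratios (long/short): I ≈ 1.984; II ≈ 1.733; III ≈ 1.680; IV ≈ 1.767; V ≈ 1.417.
5:3 ≈ 1.667; option III is nearest (Δ 0.013).

III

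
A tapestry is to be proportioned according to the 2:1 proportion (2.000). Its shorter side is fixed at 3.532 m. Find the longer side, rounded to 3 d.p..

7.064 m

2:1 = 2.00000.
Longer side = 3.532 × 2.00000 ≈ 7.06400 → 7.064 m.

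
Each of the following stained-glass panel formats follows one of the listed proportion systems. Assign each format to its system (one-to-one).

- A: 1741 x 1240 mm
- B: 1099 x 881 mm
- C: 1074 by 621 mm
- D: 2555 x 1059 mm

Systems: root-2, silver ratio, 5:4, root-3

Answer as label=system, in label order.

A=root-2, B=5:4, C=root-3, D=silver ratio

Ratios: A ≈ 1.404; B ≈ 1.247; C ≈ 1.729; D ≈ 2.413.
Targets: root-2 ≈ 1.414; silver ratio ≈ 2.414; 5:4 ≈ 1.250; root-3 ≈ 1.732.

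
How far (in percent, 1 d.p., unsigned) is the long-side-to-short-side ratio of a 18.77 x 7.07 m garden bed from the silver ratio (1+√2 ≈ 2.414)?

10.0%

Ratio = 18.77 / 7.07 ≈ 2.6549.
Ideal silver ratio ≈ 2.4142. |2.6549 − 2.4142| / 2.4142 ≈ 9.97% → 10.0%.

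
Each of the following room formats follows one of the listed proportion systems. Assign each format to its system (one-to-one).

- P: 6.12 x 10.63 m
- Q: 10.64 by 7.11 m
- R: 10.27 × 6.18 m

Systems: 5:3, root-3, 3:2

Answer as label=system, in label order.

P=root-3, Q=3:2, R=5:3

P = 10.63/6.12 ≈ 1.737 → root-3 (1.732)
Q = 10.64/7.11 ≈ 1.496 → 3:2 (1.500)
R = 10.27/6.18 ≈ 1.662 → 5:3 (1.667)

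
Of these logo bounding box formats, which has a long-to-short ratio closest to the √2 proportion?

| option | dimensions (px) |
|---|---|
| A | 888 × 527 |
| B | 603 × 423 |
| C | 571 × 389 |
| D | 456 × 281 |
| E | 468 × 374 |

Target root-2 ≈ 1.414.
A: 1.685 (Δ0.271)  B: 1.426 (Δ0.012)  C: 1.468 (Δ0.054)  D: 1.623 (Δ0.209)  E: 1.251 (Δ0.163)

B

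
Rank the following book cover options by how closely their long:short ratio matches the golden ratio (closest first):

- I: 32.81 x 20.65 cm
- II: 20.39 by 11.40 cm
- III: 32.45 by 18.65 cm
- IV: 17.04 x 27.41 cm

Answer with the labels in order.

IV, I, III, II

Ratios: I = 32.81 / 20.65 ≈ 1.589; II = 20.39 / 11.40 ≈ 1.789; III = 32.45 / 18.65 ≈ 1.740; IV = 27.41 / 17.04 ≈ 1.609.
|Δ from 1.618|: I 0.029; II 0.171; III 0.122; IV 0.009.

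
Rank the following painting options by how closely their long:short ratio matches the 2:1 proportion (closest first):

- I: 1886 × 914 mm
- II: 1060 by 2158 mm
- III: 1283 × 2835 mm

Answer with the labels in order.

Ratios: I = 1886 / 914 ≈ 2.063; II = 2158 / 1060 ≈ 2.036; III = 2835 / 1283 ≈ 2.210.
|Δ from 2.000|: I 0.063; II 0.036; III 0.210.

II, I, III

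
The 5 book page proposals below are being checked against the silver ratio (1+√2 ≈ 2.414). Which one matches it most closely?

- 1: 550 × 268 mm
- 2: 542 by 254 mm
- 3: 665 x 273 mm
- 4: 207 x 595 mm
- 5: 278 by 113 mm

3

Target silver ratio ≈ 2.414.
1: 2.052 (Δ0.362)  2: 2.134 (Δ0.280)  3: 2.436 (Δ0.022)  4: 2.874 (Δ0.460)  5: 2.460 (Δ0.046)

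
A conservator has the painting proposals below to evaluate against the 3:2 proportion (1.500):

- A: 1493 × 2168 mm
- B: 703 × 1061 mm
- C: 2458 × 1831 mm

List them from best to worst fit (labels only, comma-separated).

B, A, C

A: 2168/1493 ≈ 1.452 → |1.452 − 1.500| = 0.048
B: 1061/703 ≈ 1.509 → |1.509 − 1.500| = 0.009
C: 2458/1831 ≈ 1.342 → |1.342 − 1.500| = 0.158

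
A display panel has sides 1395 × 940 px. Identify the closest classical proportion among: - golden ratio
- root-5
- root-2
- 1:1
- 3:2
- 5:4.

Ratio = 1395 / 940 ≈ 1.484.
Distances: golden ratio 1.618 (Δ 0.134); root-5 2.236 (Δ 0.752); root-2 1.414 (Δ 0.070); 1:1 1.000 (Δ 0.484); 3:2 1.500 (Δ 0.016); 5:4 1.250 (Δ 0.234).

3:2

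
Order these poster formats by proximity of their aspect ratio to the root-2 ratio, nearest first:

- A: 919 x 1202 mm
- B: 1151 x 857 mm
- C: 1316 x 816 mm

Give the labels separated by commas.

B, A, C

Ratios: A = 1202 / 919 ≈ 1.308; B = 1151 / 857 ≈ 1.343; C = 1316 / 816 ≈ 1.613.
|Δ from 1.414|: A 0.106; B 0.071; C 0.199.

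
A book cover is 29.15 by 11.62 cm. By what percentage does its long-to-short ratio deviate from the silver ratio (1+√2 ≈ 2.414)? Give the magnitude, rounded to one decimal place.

Ratio = 29.15 / 11.62 ≈ 2.5086.
Ideal silver ratio ≈ 2.4142. |2.5086 − 2.4142| / 2.4142 ≈ 3.91% → 3.9%.

3.9%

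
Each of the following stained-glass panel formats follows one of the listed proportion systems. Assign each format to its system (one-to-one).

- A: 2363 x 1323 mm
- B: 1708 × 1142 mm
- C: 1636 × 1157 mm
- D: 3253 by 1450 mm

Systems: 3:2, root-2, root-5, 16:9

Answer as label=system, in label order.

A=16:9, B=3:2, C=root-2, D=root-5

Ratios: A ≈ 1.786; B ≈ 1.496; C ≈ 1.414; D ≈ 2.243.
Targets: 3:2 ≈ 1.500; root-2 ≈ 1.414; root-5 ≈ 2.236; 16:9 ≈ 1.778.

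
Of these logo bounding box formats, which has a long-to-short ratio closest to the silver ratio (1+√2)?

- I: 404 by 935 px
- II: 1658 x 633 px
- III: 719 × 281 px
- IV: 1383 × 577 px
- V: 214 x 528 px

Ratios (long/short): I ≈ 2.314; II ≈ 2.619; III ≈ 2.559; IV ≈ 2.397; V ≈ 2.467.
silver ratio ≈ 2.414; option IV is nearest (Δ 0.017).

IV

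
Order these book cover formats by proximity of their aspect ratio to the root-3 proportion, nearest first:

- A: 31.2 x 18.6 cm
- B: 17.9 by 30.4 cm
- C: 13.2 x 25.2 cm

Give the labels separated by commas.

B, A, C

A: 31.2/18.6 ≈ 1.677 → |1.677 − 1.732| = 0.055
B: 30.4/17.9 ≈ 1.698 → |1.698 − 1.732| = 0.034
C: 25.2/13.2 ≈ 1.909 → |1.909 − 1.732| = 0.177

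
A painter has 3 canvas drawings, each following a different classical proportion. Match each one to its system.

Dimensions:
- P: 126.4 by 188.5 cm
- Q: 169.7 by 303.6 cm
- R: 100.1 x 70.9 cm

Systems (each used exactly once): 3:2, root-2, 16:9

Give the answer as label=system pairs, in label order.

P = 188.5/126.4 ≈ 1.491 → 3:2 (1.500)
Q = 303.6/169.7 ≈ 1.789 → 16:9 (1.778)
R = 100.1/70.9 ≈ 1.412 → root-2 (1.414)

P=3:2, Q=16:9, R=root-2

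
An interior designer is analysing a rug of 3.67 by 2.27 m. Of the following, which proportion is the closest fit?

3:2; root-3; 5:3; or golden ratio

Ratio = 3.67 / 2.27 ≈ 1.617.
Distances: 3:2 1.500 (Δ 0.117); root-3 1.732 (Δ 0.115); 5:3 1.667 (Δ 0.050); golden ratio 1.618 (Δ 0.001).

golden ratio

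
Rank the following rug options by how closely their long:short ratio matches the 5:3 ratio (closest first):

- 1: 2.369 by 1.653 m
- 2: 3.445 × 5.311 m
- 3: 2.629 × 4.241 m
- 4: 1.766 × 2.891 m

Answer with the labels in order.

1: 2.369/1.653 ≈ 1.433 → |1.433 − 1.667| = 0.234
2: 5.311/3.445 ≈ 1.542 → |1.542 − 1.667| = 0.125
3: 4.241/2.629 ≈ 1.613 → |1.613 − 1.667| = 0.054
4: 2.891/1.766 ≈ 1.637 → |1.637 − 1.667| = 0.030

4, 3, 2, 1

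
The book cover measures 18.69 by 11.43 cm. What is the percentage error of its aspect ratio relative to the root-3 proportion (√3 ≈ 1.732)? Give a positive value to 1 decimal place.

Ratio = 18.69 / 11.43 ≈ 1.6352.
Ideal root-3 ≈ 1.7321. |1.6352 − 1.7321| / 1.7321 ≈ 5.59% → 5.6%.

5.6%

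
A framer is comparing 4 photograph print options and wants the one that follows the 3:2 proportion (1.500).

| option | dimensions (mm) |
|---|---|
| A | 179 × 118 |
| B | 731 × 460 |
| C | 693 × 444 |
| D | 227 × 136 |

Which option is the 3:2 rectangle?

A

Ratios (long/short): A ≈ 1.517; B ≈ 1.589; C ≈ 1.561; D ≈ 1.669.
3:2 ≈ 1.500; option A is nearest (Δ 0.017).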